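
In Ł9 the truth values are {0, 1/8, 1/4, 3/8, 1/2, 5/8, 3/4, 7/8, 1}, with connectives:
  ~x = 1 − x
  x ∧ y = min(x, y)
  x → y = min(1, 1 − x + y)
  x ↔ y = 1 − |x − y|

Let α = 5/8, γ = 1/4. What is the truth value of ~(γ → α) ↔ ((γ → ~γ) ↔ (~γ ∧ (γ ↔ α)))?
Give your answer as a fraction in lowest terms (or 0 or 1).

3/8

γ → α = 1/4 → 5/8 = 1
~(γ → α) = ~1 = 0
~γ = ~1/4 = 3/4
γ → ~γ = 1/4 → 3/4 = 1
~γ = ~1/4 = 3/4
γ ↔ α = 1/4 ↔ 5/8 = 5/8
~γ ∧ (γ ↔ α) = 3/4 ∧ 5/8 = 5/8
(γ → ~γ) ↔ (~γ ∧ (γ ↔ α)) = 1 ↔ 5/8 = 5/8
~(γ → α) ↔ ((γ → ~γ) ↔ (~γ ∧ (γ ↔ α))) = 0 ↔ 5/8 = 3/8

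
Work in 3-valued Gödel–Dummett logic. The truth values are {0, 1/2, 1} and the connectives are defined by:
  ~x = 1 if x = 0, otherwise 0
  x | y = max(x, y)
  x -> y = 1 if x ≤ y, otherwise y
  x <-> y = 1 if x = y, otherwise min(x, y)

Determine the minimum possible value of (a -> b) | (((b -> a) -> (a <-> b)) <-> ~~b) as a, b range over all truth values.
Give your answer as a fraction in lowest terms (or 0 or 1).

1/2

Take a = 1, b = 1/2:
a -> b = 1 -> 1/2 = 1/2
b -> a = 1/2 -> 1 = 1
a <-> b = 1 <-> 1/2 = 1/2
(b -> a) -> (a <-> b) = 1 -> 1/2 = 1/2
~b = ~1/2 = 0
~~b = ~0 = 1
((b -> a) -> (a <-> b)) <-> ~~b = 1/2 <-> 1 = 1/2
(a -> b) | (((b -> a) -> (a <-> b)) <-> ~~b) = 1/2 | 1/2 = 1/2
No assignment yields a value below 1/2, so this is the minimum.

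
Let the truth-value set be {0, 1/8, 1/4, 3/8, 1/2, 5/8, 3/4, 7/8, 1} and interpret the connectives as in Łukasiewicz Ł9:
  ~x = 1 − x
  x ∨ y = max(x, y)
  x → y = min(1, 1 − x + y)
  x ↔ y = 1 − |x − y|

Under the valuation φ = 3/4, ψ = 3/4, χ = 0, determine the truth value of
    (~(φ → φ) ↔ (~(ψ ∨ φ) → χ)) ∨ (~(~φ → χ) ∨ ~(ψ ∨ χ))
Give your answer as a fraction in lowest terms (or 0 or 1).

φ → φ = 3/4 → 3/4 = 1
~(φ → φ) = ~1 = 0
ψ ∨ φ = 3/4 ∨ 3/4 = 3/4
~(ψ ∨ φ) = ~3/4 = 1/4
~(ψ ∨ φ) → χ = 1/4 → 0 = 3/4
~(φ → φ) ↔ (~(ψ ∨ φ) → χ) = 0 ↔ 3/4 = 1/4
~φ = ~3/4 = 1/4
~φ → χ = 1/4 → 0 = 3/4
~(~φ → χ) = ~3/4 = 1/4
ψ ∨ χ = 3/4 ∨ 0 = 3/4
~(ψ ∨ χ) = ~3/4 = 1/4
~(~φ → χ) ∨ ~(ψ ∨ χ) = 1/4 ∨ 1/4 = 1/4
(~(φ → φ) ↔ (~(ψ ∨ φ) → χ)) ∨ (~(~φ → χ) ∨ ~(ψ ∨ χ)) = 1/4 ∨ 1/4 = 1/4

1/4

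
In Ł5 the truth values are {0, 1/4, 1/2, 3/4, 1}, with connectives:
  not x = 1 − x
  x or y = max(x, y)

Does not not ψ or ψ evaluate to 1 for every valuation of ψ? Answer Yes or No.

Counterexample: take ψ = 0.
not ψ = not 0 = 1
not not ψ = not 1 = 0
not not ψ or ψ = 0 or 0 = 0
This gives 0 ≠ 1.

No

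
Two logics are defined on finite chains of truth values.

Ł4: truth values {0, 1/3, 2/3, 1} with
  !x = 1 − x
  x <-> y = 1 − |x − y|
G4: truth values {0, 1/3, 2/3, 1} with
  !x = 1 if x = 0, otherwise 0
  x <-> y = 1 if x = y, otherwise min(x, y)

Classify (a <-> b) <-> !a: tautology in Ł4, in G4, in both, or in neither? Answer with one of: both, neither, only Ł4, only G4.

neither

In Ł4: at a = 0, b = 1/3 the value is 2/3 — not a tautology.
In G4: at a = 0, b = 1/3 the value is 0 — not a tautology.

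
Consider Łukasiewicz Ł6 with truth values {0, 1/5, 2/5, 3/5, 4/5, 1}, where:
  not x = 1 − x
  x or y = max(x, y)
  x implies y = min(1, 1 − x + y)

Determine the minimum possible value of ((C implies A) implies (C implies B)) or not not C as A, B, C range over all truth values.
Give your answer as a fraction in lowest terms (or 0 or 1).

Take A = 2/5, B = 0, C = 2/5:
C implies A = 2/5 implies 2/5 = 1
C implies B = 2/5 implies 0 = 3/5
(C implies A) implies (C implies B) = 1 implies 3/5 = 3/5
not C = not 2/5 = 3/5
not not C = not 3/5 = 2/5
((C implies A) implies (C implies B)) or not not C = 3/5 or 2/5 = 3/5
No assignment yields a value below 3/5, so this is the minimum.

3/5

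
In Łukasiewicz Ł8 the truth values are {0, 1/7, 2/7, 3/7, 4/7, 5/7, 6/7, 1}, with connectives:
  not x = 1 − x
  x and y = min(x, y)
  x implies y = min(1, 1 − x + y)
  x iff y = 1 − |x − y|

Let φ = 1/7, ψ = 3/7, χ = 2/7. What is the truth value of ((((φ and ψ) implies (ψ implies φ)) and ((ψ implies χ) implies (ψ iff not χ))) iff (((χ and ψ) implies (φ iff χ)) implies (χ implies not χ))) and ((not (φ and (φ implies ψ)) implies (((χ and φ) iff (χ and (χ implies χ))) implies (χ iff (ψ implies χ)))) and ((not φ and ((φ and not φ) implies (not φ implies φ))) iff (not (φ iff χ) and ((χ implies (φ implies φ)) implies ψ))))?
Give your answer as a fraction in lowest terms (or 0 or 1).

2/7

φ and ψ = 1/7 and 3/7 = 1/7
ψ implies φ = 3/7 implies 1/7 = 5/7
(φ and ψ) implies (ψ implies φ) = 1/7 implies 5/7 = 1
ψ implies χ = 3/7 implies 2/7 = 6/7
not χ = not 2/7 = 5/7
ψ iff not χ = 3/7 iff 5/7 = 5/7
(ψ implies χ) implies (ψ iff not χ) = 6/7 implies 5/7 = 6/7
((φ and ψ) implies (ψ implies φ)) and ((ψ implies χ) implies (ψ iff not χ)) = 1 and 6/7 = 6/7
χ and ψ = 2/7 and 3/7 = 2/7
φ iff χ = 1/7 iff 2/7 = 6/7
(χ and ψ) implies (φ iff χ) = 2/7 implies 6/7 = 1
not χ = not 2/7 = 5/7
χ implies not χ = 2/7 implies 5/7 = 1
((χ and ψ) implies (φ iff χ)) implies (χ implies not χ) = 1 implies 1 = 1
(((φ and ψ) implies (ψ implies φ)) and ((ψ implies χ) implies (ψ iff not χ))) iff (((χ and ψ) implies (φ iff χ)) implies (χ implies not χ)) = 6/7 iff 1 = 6/7
φ implies ψ = 1/7 implies 3/7 = 1
φ and (φ implies ψ) = 1/7 and 1 = 1/7
not (φ and (φ implies ψ)) = not 1/7 = 6/7
χ and φ = 2/7 and 1/7 = 1/7
χ implies χ = 2/7 implies 2/7 = 1
χ and (χ implies χ) = 2/7 and 1 = 2/7
(χ and φ) iff (χ and (χ implies χ)) = 1/7 iff 2/7 = 6/7
ψ implies χ = 3/7 implies 2/7 = 6/7
χ iff (ψ implies χ) = 2/7 iff 6/7 = 3/7
((χ and φ) iff (χ and (χ implies χ))) implies (χ iff (ψ implies χ)) = 6/7 implies 3/7 = 4/7
not (φ and (φ implies ψ)) implies (((χ and φ) iff (χ and (χ implies χ))) implies (χ iff (ψ implies χ))) = 6/7 implies 4/7 = 5/7
not φ = not 1/7 = 6/7
not φ = not 1/7 = 6/7
φ and not φ = 1/7 and 6/7 = 1/7
not φ = not 1/7 = 6/7
not φ implies φ = 6/7 implies 1/7 = 2/7
(φ and not φ) implies (not φ implies φ) = 1/7 implies 2/7 = 1
not φ and ((φ and not φ) implies (not φ implies φ)) = 6/7 and 1 = 6/7
φ iff χ = 1/7 iff 2/7 = 6/7
not (φ iff χ) = not 6/7 = 1/7
φ implies φ = 1/7 implies 1/7 = 1
χ implies (φ implies φ) = 2/7 implies 1 = 1
(χ implies (φ implies φ)) implies ψ = 1 implies 3/7 = 3/7
not (φ iff χ) and ((χ implies (φ implies φ)) implies ψ) = 1/7 and 3/7 = 1/7
(not φ and ((φ and not φ) implies (not φ implies φ))) iff (not (φ iff χ) and ((χ implies (φ implies φ)) implies ψ)) = 6/7 iff 1/7 = 2/7
(not (φ and (φ implies ψ)) implies (((χ and φ) iff (χ and (χ implies χ))) implies (χ iff (ψ implies χ)))) and ((not φ and ((φ and not φ) implies (not φ implies φ))) iff (not (φ iff χ) and ((χ implies (φ implies φ)) implies ψ))) = 5/7 and 2/7 = 2/7
((((φ and ψ) implies (ψ implies φ)) and ((ψ implies χ) implies (ψ iff not χ))) iff (((χ and ψ) implies (φ iff χ)) implies (χ implies not χ))) and ((not (φ and (φ implies ψ)) implies (((χ and φ) iff (χ and (χ implies χ))) implies (χ iff (ψ implies χ)))) and ((not φ and ((φ and not φ) implies (not φ implies φ))) iff (not (φ iff χ) and ((χ implies (φ implies φ)) implies ψ)))) = 6/7 and 2/7 = 2/7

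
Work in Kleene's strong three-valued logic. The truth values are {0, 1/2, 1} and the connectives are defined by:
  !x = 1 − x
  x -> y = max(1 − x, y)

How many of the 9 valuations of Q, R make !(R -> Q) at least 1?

Q = 0, R = 0 ↦ 0  <
Q = 0, R = 1/2 ↦ 1/2  <
Q = 0, R = 1 ↦ 1  ≥
Q = 1/2, R = 0 ↦ 0  <
Q = 1/2, R = 1/2 ↦ 1/2  <
Q = 1/2, R = 1 ↦ 1/2  <
Q = 1, R = 0 ↦ 0  <
Q = 1, R = 1/2 ↦ 0  <
Q = 1, R = 1 ↦ 0  <
So 1 of the 9 assignments meets the threshold.

1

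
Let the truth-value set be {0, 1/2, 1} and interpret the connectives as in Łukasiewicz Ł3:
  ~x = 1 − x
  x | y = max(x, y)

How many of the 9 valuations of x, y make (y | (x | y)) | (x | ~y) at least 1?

x = 0, y = 0 ↦ 1  ≥
x = 0, y = 1/2 ↦ 1/2  <
x = 0, y = 1 ↦ 1  ≥
x = 1/2, y = 0 ↦ 1  ≥
x = 1/2, y = 1/2 ↦ 1/2  <
x = 1/2, y = 1 ↦ 1  ≥
x = 1, y = 0 ↦ 1  ≥
x = 1, y = 1/2 ↦ 1  ≥
x = 1, y = 1 ↦ 1  ≥
So 7 of the 9 assignments meet the threshold.

7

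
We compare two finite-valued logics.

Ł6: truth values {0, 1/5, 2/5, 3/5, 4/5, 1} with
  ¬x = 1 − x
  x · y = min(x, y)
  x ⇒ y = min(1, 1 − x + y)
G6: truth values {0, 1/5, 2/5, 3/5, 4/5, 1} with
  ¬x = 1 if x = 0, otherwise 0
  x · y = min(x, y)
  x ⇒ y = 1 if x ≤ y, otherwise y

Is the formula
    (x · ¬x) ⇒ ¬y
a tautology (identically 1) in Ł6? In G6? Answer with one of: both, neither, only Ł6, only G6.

In Ł6: at x = 1/5, y = 1 the value is 4/5 — not a tautology.
In G6: every assignment gives 1 — tautology.

only G6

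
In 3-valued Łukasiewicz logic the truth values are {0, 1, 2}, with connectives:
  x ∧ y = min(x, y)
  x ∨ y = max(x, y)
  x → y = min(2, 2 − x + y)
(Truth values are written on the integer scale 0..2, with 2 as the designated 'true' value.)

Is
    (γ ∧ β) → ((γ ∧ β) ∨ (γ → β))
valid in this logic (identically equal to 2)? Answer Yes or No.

β = 0, γ = 0 ↦ 2
β = 0, γ = 1 ↦ 2
β = 0, γ = 2 ↦ 2
β = 1, γ = 0 ↦ 2
β = 1, γ = 1 ↦ 2
β = 1, γ = 2 ↦ 2
β = 2, γ = 0 ↦ 2
β = 2, γ = 1 ↦ 2
β = 2, γ = 2 ↦ 2
Every assignment gives a value ≥ 2.

Yes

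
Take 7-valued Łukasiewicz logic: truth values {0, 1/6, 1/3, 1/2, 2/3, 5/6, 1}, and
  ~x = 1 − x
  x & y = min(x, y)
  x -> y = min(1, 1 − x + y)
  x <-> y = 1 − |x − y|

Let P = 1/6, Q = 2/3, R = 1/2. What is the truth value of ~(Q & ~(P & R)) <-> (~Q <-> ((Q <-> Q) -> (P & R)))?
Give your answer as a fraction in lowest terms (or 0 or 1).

P & R = 1/6 & 1/2 = 1/6
~(P & R) = ~1/6 = 5/6
Q & ~(P & R) = 2/3 & 5/6 = 2/3
~(Q & ~(P & R)) = ~2/3 = 1/3
~Q = ~2/3 = 1/3
Q <-> Q = 2/3 <-> 2/3 = 1
P & R = 1/6 & 1/2 = 1/6
(Q <-> Q) -> (P & R) = 1 -> 1/6 = 1/6
~Q <-> ((Q <-> Q) -> (P & R)) = 1/3 <-> 1/6 = 5/6
~(Q & ~(P & R)) <-> (~Q <-> ((Q <-> Q) -> (P & R))) = 1/3 <-> 5/6 = 1/2

1/2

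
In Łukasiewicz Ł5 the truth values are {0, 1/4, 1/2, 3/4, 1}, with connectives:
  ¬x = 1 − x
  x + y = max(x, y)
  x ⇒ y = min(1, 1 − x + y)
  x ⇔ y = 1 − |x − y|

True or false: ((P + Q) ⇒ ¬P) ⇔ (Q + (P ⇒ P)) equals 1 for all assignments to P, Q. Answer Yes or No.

No

Counterexample: take P = 1/4, Q = 1.
P + Q = 1/4 + 1 = 1
¬P = ¬1/4 = 3/4
(P + Q) ⇒ ¬P = 1 ⇒ 3/4 = 3/4
P ⇒ P = 1/4 ⇒ 1/4 = 1
Q + (P ⇒ P) = 1 + 1 = 1
((P + Q) ⇒ ¬P) ⇔ (Q + (P ⇒ P)) = 3/4 ⇔ 1 = 3/4
This gives 3/4 ≠ 1.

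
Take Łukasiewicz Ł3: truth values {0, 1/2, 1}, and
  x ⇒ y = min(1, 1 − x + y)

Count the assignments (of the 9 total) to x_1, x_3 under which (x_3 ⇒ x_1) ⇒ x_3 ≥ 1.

4

x_1 = 0, x_3 = 0 ↦ 0  <
x_1 = 0, x_3 = 1/2 ↦ 1  ≥
x_1 = 0, x_3 = 1 ↦ 1  ≥
x_1 = 1/2, x_3 = 0 ↦ 0  <
x_1 = 1/2, x_3 = 1/2 ↦ 1/2  <
x_1 = 1/2, x_3 = 1 ↦ 1  ≥
x_1 = 1, x_3 = 0 ↦ 0  <
x_1 = 1, x_3 = 1/2 ↦ 1/2  <
x_1 = 1, x_3 = 1 ↦ 1  ≥
So 4 of the 9 assignments meet the threshold.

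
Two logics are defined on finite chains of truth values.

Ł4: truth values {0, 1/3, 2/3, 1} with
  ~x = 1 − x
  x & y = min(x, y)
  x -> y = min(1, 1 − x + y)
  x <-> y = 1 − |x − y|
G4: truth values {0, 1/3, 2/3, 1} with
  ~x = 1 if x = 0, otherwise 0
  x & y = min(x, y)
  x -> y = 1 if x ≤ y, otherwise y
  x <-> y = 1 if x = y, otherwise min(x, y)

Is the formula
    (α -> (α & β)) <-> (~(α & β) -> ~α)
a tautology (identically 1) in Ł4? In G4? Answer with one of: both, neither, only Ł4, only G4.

only Ł4

In Ł4: every assignment gives 1 — tautology.
In G4: at α = 2/3, β = 1/3 the value is 1/3 — not a tautology.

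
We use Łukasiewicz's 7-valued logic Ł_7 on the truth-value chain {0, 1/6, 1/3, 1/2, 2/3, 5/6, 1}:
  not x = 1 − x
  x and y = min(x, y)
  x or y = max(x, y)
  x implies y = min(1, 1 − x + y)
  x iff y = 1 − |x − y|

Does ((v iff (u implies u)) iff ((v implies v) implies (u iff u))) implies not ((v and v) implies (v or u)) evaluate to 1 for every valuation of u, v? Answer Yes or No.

No

Counterexample: take u = 0, v = 1/6.
u implies u = 0 implies 0 = 1
v iff (u implies u) = 1/6 iff 1 = 1/6
v implies v = 1/6 implies 1/6 = 1
u iff u = 0 iff 0 = 1
(v implies v) implies (u iff u) = 1 implies 1 = 1
(v iff (u implies u)) iff ((v implies v) implies (u iff u)) = 1/6 iff 1 = 1/6
v and v = 1/6 and 1/6 = 1/6
v or u = 1/6 or 0 = 1/6
(v and v) implies (v or u) = 1/6 implies 1/6 = 1
not ((v and v) implies (v or u)) = not 1 = 0
((v iff (u implies u)) iff ((v implies v) implies (u iff u))) implies not ((v and v) implies (v or u)) = 1/6 implies 0 = 5/6
This gives 5/6 ≠ 1.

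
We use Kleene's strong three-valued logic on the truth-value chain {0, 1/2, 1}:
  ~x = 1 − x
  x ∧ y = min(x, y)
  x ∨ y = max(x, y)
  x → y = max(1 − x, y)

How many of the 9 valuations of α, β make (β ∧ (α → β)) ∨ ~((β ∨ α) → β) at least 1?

α = 0, β = 0 ↦ 0  <
α = 0, β = 1/2 ↦ 1/2  <
α = 0, β = 1 ↦ 1  ≥
α = 1/2, β = 0 ↦ 1/2  <
α = 1/2, β = 1/2 ↦ 1/2  <
α = 1/2, β = 1 ↦ 1  ≥
α = 1, β = 0 ↦ 1  ≥
α = 1, β = 1/2 ↦ 1/2  <
α = 1, β = 1 ↦ 1  ≥
So 4 of the 9 assignments meet the threshold.

4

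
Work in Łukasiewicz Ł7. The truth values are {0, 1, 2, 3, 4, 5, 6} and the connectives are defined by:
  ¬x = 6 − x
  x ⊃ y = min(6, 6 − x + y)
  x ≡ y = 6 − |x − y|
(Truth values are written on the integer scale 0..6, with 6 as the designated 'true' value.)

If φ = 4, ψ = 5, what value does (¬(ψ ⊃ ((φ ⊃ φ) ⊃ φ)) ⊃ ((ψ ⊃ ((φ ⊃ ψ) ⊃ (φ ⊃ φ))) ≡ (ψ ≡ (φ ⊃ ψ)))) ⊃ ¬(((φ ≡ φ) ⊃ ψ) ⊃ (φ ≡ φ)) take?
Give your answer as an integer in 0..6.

φ ⊃ φ = 4 ⊃ 4 = 6
(φ ⊃ φ) ⊃ φ = 6 ⊃ 4 = 4
ψ ⊃ ((φ ⊃ φ) ⊃ φ) = 5 ⊃ 4 = 5
¬(ψ ⊃ ((φ ⊃ φ) ⊃ φ)) = ¬5 = 1
φ ⊃ ψ = 4 ⊃ 5 = 6
φ ⊃ φ = 4 ⊃ 4 = 6
(φ ⊃ ψ) ⊃ (φ ⊃ φ) = 6 ⊃ 6 = 6
ψ ⊃ ((φ ⊃ ψ) ⊃ (φ ⊃ φ)) = 5 ⊃ 6 = 6
φ ⊃ ψ = 4 ⊃ 5 = 6
ψ ≡ (φ ⊃ ψ) = 5 ≡ 6 = 5
(ψ ⊃ ((φ ⊃ ψ) ⊃ (φ ⊃ φ))) ≡ (ψ ≡ (φ ⊃ ψ)) = 6 ≡ 5 = 5
¬(ψ ⊃ ((φ ⊃ φ) ⊃ φ)) ⊃ ((ψ ⊃ ((φ ⊃ ψ) ⊃ (φ ⊃ φ))) ≡ (ψ ≡ (φ ⊃ ψ))) = 1 ⊃ 5 = 6
φ ≡ φ = 4 ≡ 4 = 6
(φ ≡ φ) ⊃ ψ = 6 ⊃ 5 = 5
φ ≡ φ = 4 ≡ 4 = 6
((φ ≡ φ) ⊃ ψ) ⊃ (φ ≡ φ) = 5 ⊃ 6 = 6
¬(((φ ≡ φ) ⊃ ψ) ⊃ (φ ≡ φ)) = ¬6 = 0
(¬(ψ ⊃ ((φ ⊃ φ) ⊃ φ)) ⊃ ((ψ ⊃ ((φ ⊃ ψ) ⊃ (φ ⊃ φ))) ≡ (ψ ≡ (φ ⊃ ψ)))) ⊃ ¬(((φ ≡ φ) ⊃ ψ) ⊃ (φ ≡ φ)) = 6 ⊃ 0 = 0

0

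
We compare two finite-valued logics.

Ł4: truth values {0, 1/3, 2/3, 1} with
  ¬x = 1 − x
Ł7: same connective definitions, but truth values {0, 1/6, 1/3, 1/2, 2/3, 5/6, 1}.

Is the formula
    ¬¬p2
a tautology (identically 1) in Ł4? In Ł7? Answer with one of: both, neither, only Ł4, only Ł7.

In Ł4: at p2 = 0 the value is 0 — not a tautology.
In Ł7: at p2 = 0 the value is 0 — not a tautology.

neither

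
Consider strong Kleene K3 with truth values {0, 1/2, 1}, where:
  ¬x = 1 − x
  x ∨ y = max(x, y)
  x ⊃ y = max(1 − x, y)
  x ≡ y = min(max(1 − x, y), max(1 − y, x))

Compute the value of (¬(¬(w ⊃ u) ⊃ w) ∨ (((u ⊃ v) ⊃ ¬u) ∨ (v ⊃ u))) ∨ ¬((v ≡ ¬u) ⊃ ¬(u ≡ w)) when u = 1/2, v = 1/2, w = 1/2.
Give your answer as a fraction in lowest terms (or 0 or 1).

1/2

w ⊃ u = 1/2 ⊃ 1/2 = 1/2
¬(w ⊃ u) = ¬1/2 = 1/2
¬(w ⊃ u) ⊃ w = 1/2 ⊃ 1/2 = 1/2
¬(¬(w ⊃ u) ⊃ w) = ¬1/2 = 1/2
u ⊃ v = 1/2 ⊃ 1/2 = 1/2
¬u = ¬1/2 = 1/2
(u ⊃ v) ⊃ ¬u = 1/2 ⊃ 1/2 = 1/2
v ⊃ u = 1/2 ⊃ 1/2 = 1/2
((u ⊃ v) ⊃ ¬u) ∨ (v ⊃ u) = 1/2 ∨ 1/2 = 1/2
¬(¬(w ⊃ u) ⊃ w) ∨ (((u ⊃ v) ⊃ ¬u) ∨ (v ⊃ u)) = 1/2 ∨ 1/2 = 1/2
¬u = ¬1/2 = 1/2
v ≡ ¬u = 1/2 ≡ 1/2 = 1/2
u ≡ w = 1/2 ≡ 1/2 = 1/2
¬(u ≡ w) = ¬1/2 = 1/2
(v ≡ ¬u) ⊃ ¬(u ≡ w) = 1/2 ⊃ 1/2 = 1/2
¬((v ≡ ¬u) ⊃ ¬(u ≡ w)) = ¬1/2 = 1/2
(¬(¬(w ⊃ u) ⊃ w) ∨ (((u ⊃ v) ⊃ ¬u) ∨ (v ⊃ u))) ∨ ¬((v ≡ ¬u) ⊃ ¬(u ≡ w)) = 1/2 ∨ 1/2 = 1/2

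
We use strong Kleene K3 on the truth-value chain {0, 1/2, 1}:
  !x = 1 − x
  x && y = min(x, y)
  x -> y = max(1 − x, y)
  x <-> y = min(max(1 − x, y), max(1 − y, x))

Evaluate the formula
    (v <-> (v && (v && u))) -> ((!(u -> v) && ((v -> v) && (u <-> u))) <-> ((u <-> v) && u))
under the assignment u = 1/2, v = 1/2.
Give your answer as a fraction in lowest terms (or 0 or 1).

1/2

v && u = 1/2 && 1/2 = 1/2
v && (v && u) = 1/2 && 1/2 = 1/2
v <-> (v && (v && u)) = 1/2 <-> 1/2 = 1/2
u -> v = 1/2 -> 1/2 = 1/2
!(u -> v) = !1/2 = 1/2
v -> v = 1/2 -> 1/2 = 1/2
u <-> u = 1/2 <-> 1/2 = 1/2
(v -> v) && (u <-> u) = 1/2 && 1/2 = 1/2
!(u -> v) && ((v -> v) && (u <-> u)) = 1/2 && 1/2 = 1/2
u <-> v = 1/2 <-> 1/2 = 1/2
(u <-> v) && u = 1/2 && 1/2 = 1/2
(!(u -> v) && ((v -> v) && (u <-> u))) <-> ((u <-> v) && u) = 1/2 <-> 1/2 = 1/2
(v <-> (v && (v && u))) -> ((!(u -> v) && ((v -> v) && (u <-> u))) <-> ((u <-> v) && u)) = 1/2 -> 1/2 = 1/2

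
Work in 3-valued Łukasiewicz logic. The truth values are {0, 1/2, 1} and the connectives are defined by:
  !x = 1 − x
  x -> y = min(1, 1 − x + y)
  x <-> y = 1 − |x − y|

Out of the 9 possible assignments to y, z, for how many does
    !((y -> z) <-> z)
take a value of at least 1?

1

y = 0, z = 0 ↦ 1  ≥
y = 0, z = 1/2 ↦ 1/2  <
y = 0, z = 1 ↦ 0  <
y = 1/2, z = 0 ↦ 1/2  <
y = 1/2, z = 1/2 ↦ 1/2  <
y = 1/2, z = 1 ↦ 0  <
y = 1, z = 0 ↦ 0  <
y = 1, z = 1/2 ↦ 0  <
y = 1, z = 1 ↦ 0  <
So 1 of the 9 assignments meets the threshold.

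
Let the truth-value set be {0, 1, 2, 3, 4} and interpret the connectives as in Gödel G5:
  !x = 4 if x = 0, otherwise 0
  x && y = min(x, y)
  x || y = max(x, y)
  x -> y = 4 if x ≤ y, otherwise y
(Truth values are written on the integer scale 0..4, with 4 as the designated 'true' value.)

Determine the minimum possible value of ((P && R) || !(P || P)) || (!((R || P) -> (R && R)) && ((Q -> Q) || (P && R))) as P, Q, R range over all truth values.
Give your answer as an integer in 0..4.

Take P = 1, Q = 0, R = 1:
P && R = 1 && 1 = 1
P || P = 1 || 1 = 1
!(P || P) = !1 = 0
(P && R) || !(P || P) = 1 || 0 = 1
R || P = 1 || 1 = 1
R && R = 1 && 1 = 1
(R || P) -> (R && R) = 1 -> 1 = 4
!((R || P) -> (R && R)) = !4 = 0
Q -> Q = 0 -> 0 = 4
P && R = 1 && 1 = 1
(Q -> Q) || (P && R) = 4 || 1 = 4
!((R || P) -> (R && R)) && ((Q -> Q) || (P && R)) = 0 && 4 = 0
((P && R) || !(P || P)) || (!((R || P) -> (R && R)) && ((Q -> Q) || (P && R))) = 1 || 0 = 1
No assignment yields a value below 1, so this is the minimum.

1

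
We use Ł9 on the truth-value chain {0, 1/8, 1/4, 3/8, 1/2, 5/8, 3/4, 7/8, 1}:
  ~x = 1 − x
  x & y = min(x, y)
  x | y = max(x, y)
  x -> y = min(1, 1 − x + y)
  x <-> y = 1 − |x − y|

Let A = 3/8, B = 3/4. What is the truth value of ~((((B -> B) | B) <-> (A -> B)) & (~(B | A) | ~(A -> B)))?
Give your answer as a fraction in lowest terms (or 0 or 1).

B -> B = 3/4 -> 3/4 = 1
(B -> B) | B = 1 | 3/4 = 1
A -> B = 3/8 -> 3/4 = 1
((B -> B) | B) <-> (A -> B) = 1 <-> 1 = 1
B | A = 3/4 | 3/8 = 3/4
~(B | A) = ~3/4 = 1/4
A -> B = 3/8 -> 3/4 = 1
~(A -> B) = ~1 = 0
~(B | A) | ~(A -> B) = 1/4 | 0 = 1/4
(((B -> B) | B) <-> (A -> B)) & (~(B | A) | ~(A -> B)) = 1 & 1/4 = 1/4
~((((B -> B) | B) <-> (A -> B)) & (~(B | A) | ~(A -> B))) = ~1/4 = 3/4

3/4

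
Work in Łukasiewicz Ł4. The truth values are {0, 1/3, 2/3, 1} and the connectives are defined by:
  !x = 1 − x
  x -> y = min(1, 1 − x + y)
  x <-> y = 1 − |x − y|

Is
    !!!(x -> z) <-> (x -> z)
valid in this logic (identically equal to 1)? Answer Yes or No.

No

Counterexample: take x = 0, z = 0.
x -> z = 0 -> 0 = 1
!(x -> z) = !1 = 0
!!(x -> z) = !0 = 1
!!!(x -> z) = !1 = 0
!!!(x -> z) <-> (x -> z) = 0 <-> 1 = 0
This gives 0 ≠ 1.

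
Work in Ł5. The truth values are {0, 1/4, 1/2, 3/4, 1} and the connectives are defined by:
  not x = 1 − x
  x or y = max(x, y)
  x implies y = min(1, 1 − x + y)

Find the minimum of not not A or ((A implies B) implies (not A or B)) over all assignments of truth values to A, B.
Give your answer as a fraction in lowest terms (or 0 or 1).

1/2

Take A = 1/2, B = 1/2:
not A = not 1/2 = 1/2
not not A = not 1/2 = 1/2
A implies B = 1/2 implies 1/2 = 1
not A = not 1/2 = 1/2
not A or B = 1/2 or 1/2 = 1/2
(A implies B) implies (not A or B) = 1 implies 1/2 = 1/2
not not A or ((A implies B) implies (not A or B)) = 1/2 or 1/2 = 1/2
No assignment yields a value below 1/2, so this is the minimum.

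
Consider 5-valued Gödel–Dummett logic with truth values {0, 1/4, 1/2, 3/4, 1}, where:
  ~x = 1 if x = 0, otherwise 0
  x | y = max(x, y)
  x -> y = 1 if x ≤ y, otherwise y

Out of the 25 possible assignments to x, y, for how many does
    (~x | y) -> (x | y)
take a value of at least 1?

value 1: 21 assignments (counts)
value 3/4: 1 assignment
value 1/2: 1 assignment
value 1/4: 1 assignment
value 0: 1 assignment
So 21 of the 25 assignments meet the threshold.

21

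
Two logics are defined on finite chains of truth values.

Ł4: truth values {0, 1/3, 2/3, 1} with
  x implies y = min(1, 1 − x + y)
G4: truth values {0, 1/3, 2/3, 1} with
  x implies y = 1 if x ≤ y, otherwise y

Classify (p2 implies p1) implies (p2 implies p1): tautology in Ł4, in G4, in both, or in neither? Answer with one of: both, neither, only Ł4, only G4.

In Ł4: every assignment gives 1 — tautology.
In G4: every assignment gives 1 — tautology.

both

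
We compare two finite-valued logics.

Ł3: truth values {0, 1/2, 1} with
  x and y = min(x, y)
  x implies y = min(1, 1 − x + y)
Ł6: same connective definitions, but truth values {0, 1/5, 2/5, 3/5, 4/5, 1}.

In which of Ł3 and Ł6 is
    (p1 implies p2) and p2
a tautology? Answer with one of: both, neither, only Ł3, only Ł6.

In Ł3: at p1 = 0, p2 = 0 the value is 0 — not a tautology.
In Ł6: at p1 = 0, p2 = 0 the value is 0 — not a tautology.

neither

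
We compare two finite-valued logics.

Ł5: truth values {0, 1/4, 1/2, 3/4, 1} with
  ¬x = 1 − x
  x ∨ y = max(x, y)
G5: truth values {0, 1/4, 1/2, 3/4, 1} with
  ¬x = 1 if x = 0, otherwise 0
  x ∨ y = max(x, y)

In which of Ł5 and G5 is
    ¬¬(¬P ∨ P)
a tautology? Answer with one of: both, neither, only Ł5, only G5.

only G5

In Ł5: at P = 1/4 the value is 3/4 — not a tautology.
In G5: every assignment gives 1 — tautology.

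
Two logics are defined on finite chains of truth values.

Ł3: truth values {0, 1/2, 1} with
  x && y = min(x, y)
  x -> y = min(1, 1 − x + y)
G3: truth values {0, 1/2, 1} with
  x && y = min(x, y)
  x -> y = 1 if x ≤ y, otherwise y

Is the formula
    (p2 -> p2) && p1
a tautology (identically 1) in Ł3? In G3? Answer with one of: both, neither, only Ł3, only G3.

neither

In Ł3: at p1 = 0, p2 = 0 the value is 0 — not a tautology.
In G3: at p1 = 0, p2 = 0 the value is 0 — not a tautology.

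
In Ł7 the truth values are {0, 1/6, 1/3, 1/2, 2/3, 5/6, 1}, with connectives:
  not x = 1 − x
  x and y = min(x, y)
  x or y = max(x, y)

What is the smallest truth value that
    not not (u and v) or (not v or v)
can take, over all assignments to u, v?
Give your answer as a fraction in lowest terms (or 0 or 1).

1/2

Take u = 0, v = 1/2:
u and v = 0 and 1/2 = 0
not (u and v) = not 0 = 1
not not (u and v) = not 1 = 0
not v = not 1/2 = 1/2
not v or v = 1/2 or 1/2 = 1/2
not not (u and v) or (not v or v) = 0 or 1/2 = 1/2
No assignment yields a value below 1/2, so this is the minimum.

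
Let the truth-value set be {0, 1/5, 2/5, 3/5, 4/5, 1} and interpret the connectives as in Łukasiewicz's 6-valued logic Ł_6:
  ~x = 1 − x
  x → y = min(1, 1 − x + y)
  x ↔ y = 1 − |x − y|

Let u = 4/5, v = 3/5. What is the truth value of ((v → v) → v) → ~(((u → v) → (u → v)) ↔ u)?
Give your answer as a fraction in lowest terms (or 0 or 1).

v → v = 3/5 → 3/5 = 1
(v → v) → v = 1 → 3/5 = 3/5
u → v = 4/5 → 3/5 = 4/5
u → v = 4/5 → 3/5 = 4/5
(u → v) → (u → v) = 4/5 → 4/5 = 1
((u → v) → (u → v)) ↔ u = 1 ↔ 4/5 = 4/5
~(((u → v) → (u → v)) ↔ u) = ~4/5 = 1/5
((v → v) → v) → ~(((u → v) → (u → v)) ↔ u) = 3/5 → 1/5 = 3/5

3/5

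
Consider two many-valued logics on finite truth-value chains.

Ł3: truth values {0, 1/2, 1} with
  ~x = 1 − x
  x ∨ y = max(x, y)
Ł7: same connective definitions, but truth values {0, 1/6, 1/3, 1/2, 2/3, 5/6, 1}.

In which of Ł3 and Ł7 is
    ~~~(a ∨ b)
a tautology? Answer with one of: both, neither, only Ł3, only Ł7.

neither

In Ł3: at a = 0, b = 1/2 the value is 1/2 — not a tautology.
In Ł7: at a = 0, b = 1/6 the value is 5/6 — not a tautology.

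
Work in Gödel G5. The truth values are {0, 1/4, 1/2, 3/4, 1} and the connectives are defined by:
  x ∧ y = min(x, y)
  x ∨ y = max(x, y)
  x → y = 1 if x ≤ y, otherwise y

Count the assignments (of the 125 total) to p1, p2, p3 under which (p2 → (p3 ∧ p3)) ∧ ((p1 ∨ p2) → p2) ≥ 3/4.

42

value 1: 35 assignments (counts)
value 3/4: 7 assignments (counts)
value 1/2: 16 assignments
value 1/4: 27 assignments
value 0: 40 assignments
So 42 of the 125 assignments meet the threshold.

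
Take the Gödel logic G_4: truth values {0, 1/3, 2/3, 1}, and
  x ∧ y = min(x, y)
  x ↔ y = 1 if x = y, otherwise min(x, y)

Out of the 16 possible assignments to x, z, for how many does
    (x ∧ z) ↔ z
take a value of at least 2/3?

11

x = 0, z = 0 ↦ 1  ≥
x = 0, z = 1/3 ↦ 0  <
x = 0, z = 2/3 ↦ 0  <
x = 0, z = 1 ↦ 0  <
x = 1/3, z = 0 ↦ 1  ≥
x = 1/3, z = 1/3 ↦ 1  ≥
x = 1/3, z = 2/3 ↦ 1/3  <
x = 1/3, z = 1 ↦ 1/3  <
x = 2/3, z = 0 ↦ 1  ≥
x = 2/3, z = 1/3 ↦ 1  ≥
x = 2/3, z = 2/3 ↦ 1  ≥
x = 2/3, z = 1 ↦ 2/3  ≥
x = 1, z = 0 ↦ 1  ≥
x = 1, z = 1/3 ↦ 1  ≥
x = 1, z = 2/3 ↦ 1  ≥
x = 1, z = 1 ↦ 1  ≥
So 11 of the 16 assignments meet the threshold.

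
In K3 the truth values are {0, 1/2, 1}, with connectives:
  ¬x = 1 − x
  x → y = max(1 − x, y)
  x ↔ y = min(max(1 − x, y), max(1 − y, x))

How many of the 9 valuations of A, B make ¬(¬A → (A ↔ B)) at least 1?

A = 0, B = 0 ↦ 0  <
A = 0, B = 1/2 ↦ 1/2  <
A = 0, B = 1 ↦ 1  ≥
A = 1/2, B = 0 ↦ 1/2  <
A = 1/2, B = 1/2 ↦ 1/2  <
A = 1/2, B = 1 ↦ 1/2  <
A = 1, B = 0 ↦ 0  <
A = 1, B = 1/2 ↦ 0  <
A = 1, B = 1 ↦ 0  <
So 1 of the 9 assignments meets the threshold.

1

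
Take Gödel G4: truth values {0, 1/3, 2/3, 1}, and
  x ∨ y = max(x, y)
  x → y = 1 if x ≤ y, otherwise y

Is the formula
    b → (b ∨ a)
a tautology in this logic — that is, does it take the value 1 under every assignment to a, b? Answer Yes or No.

a = 0, b = 0 ↦ 1
a = 0, b = 1/3 ↦ 1
a = 0, b = 2/3 ↦ 1
a = 0, b = 1 ↦ 1
a = 1/3, b = 0 ↦ 1
a = 1/3, b = 1/3 ↦ 1
a = 1/3, b = 2/3 ↦ 1
a = 1/3, b = 1 ↦ 1
a = 2/3, b = 0 ↦ 1
a = 2/3, b = 1/3 ↦ 1
a = 2/3, b = 2/3 ↦ 1
a = 2/3, b = 1 ↦ 1
a = 1, b = 0 ↦ 1
a = 1, b = 1/3 ↦ 1
a = 1, b = 2/3 ↦ 1
a = 1, b = 1 ↦ 1
Every assignment gives a value ≥ 1.

Yes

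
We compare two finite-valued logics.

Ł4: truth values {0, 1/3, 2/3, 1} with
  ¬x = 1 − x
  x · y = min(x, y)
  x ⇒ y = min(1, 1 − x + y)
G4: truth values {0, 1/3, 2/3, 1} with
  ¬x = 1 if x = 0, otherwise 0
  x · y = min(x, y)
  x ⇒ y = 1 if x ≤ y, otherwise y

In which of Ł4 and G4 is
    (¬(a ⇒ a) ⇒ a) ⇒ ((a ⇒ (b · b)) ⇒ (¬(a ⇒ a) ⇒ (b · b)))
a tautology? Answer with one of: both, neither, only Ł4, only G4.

In Ł4: every assignment gives 1 — tautology.
In G4: every assignment gives 1 — tautology.

both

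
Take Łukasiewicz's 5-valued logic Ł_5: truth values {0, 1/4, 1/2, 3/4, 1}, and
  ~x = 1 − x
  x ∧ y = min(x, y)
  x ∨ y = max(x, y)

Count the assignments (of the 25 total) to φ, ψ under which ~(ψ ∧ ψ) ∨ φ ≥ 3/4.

value 1: 9 assignments (counts)
value 3/4: 7 assignments (counts)
value 1/2: 5 assignments
value 1/4: 3 assignments
value 0: 1 assignment
So 16 of the 25 assignments meet the threshold.

16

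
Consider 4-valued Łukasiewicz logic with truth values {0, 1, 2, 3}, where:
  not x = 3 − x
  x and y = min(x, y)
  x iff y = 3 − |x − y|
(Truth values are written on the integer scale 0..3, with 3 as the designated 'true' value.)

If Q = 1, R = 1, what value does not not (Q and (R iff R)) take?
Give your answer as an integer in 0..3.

1

R iff R = 1 iff 1 = 3
Q and (R iff R) = 1 and 3 = 1
not (Q and (R iff R)) = not 1 = 2
not not (Q and (R iff R)) = not 2 = 1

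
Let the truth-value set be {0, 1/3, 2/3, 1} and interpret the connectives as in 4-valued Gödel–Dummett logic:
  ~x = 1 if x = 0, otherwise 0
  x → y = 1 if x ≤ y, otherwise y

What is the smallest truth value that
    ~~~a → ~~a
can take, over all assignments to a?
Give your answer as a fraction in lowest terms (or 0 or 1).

Take a = 0:
~a = ~0 = 1
~~a = ~1 = 0
~~~a = ~0 = 1
~a = ~0 = 1
~~a = ~1 = 0
~~~a → ~~a = 1 → 0 = 0
No assignment yields a value below 0, so this is the minimum.

0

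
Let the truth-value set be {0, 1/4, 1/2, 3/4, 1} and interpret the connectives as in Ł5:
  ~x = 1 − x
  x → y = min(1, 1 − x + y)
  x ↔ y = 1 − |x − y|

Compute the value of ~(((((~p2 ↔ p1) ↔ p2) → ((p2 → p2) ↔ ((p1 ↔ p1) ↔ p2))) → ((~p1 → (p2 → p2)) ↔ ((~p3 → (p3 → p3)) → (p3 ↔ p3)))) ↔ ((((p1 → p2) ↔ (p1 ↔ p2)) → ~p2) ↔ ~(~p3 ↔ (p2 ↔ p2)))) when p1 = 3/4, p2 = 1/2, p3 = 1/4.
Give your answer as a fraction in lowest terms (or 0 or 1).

~p2 = ~1/2 = 1/2
~p2 ↔ p1 = 1/2 ↔ 3/4 = 3/4
(~p2 ↔ p1) ↔ p2 = 3/4 ↔ 1/2 = 3/4
p2 → p2 = 1/2 → 1/2 = 1
p1 ↔ p1 = 3/4 ↔ 3/4 = 1
(p1 ↔ p1) ↔ p2 = 1 ↔ 1/2 = 1/2
(p2 → p2) ↔ ((p1 ↔ p1) ↔ p2) = 1 ↔ 1/2 = 1/2
((~p2 ↔ p1) ↔ p2) → ((p2 → p2) ↔ ((p1 ↔ p1) ↔ p2)) = 3/4 → 1/2 = 3/4
~p1 = ~3/4 = 1/4
p2 → p2 = 1/2 → 1/2 = 1
~p1 → (p2 → p2) = 1/4 → 1 = 1
~p3 = ~1/4 = 3/4
p3 → p3 = 1/4 → 1/4 = 1
~p3 → (p3 → p3) = 3/4 → 1 = 1
p3 ↔ p3 = 1/4 ↔ 1/4 = 1
(~p3 → (p3 → p3)) → (p3 ↔ p3) = 1 → 1 = 1
(~p1 → (p2 → p2)) ↔ ((~p3 → (p3 → p3)) → (p3 ↔ p3)) = 1 ↔ 1 = 1
(((~p2 ↔ p1) ↔ p2) → ((p2 → p2) ↔ ((p1 ↔ p1) ↔ p2))) → ((~p1 → (p2 → p2)) ↔ ((~p3 → (p3 → p3)) → (p3 ↔ p3))) = 3/4 → 1 = 1
p1 → p2 = 3/4 → 1/2 = 3/4
p1 ↔ p2 = 3/4 ↔ 1/2 = 3/4
(p1 → p2) ↔ (p1 ↔ p2) = 3/4 ↔ 3/4 = 1
~p2 = ~1/2 = 1/2
((p1 → p2) ↔ (p1 ↔ p2)) → ~p2 = 1 → 1/2 = 1/2
~p3 = ~1/4 = 3/4
p2 ↔ p2 = 1/2 ↔ 1/2 = 1
~p3 ↔ (p2 ↔ p2) = 3/4 ↔ 1 = 3/4
~(~p3 ↔ (p2 ↔ p2)) = ~3/4 = 1/4
(((p1 → p2) ↔ (p1 ↔ p2)) → ~p2) ↔ ~(~p3 ↔ (p2 ↔ p2)) = 1/2 ↔ 1/4 = 3/4
((((~p2 ↔ p1) ↔ p2) → ((p2 → p2) ↔ ((p1 ↔ p1) ↔ p2))) → ((~p1 → (p2 → p2)) ↔ ((~p3 → (p3 → p3)) → (p3 ↔ p3)))) ↔ ((((p1 → p2) ↔ (p1 ↔ p2)) → ~p2) ↔ ~(~p3 ↔ (p2 ↔ p2))) = 1 ↔ 3/4 = 3/4
~(((((~p2 ↔ p1) ↔ p2) → ((p2 → p2) ↔ ((p1 ↔ p1) ↔ p2))) → ((~p1 → (p2 → p2)) ↔ ((~p3 → (p3 → p3)) → (p3 ↔ p3)))) ↔ ((((p1 → p2) ↔ (p1 ↔ p2)) → ~p2) ↔ ~(~p3 ↔ (p2 ↔ p2)))) = ~3/4 = 1/4

1/4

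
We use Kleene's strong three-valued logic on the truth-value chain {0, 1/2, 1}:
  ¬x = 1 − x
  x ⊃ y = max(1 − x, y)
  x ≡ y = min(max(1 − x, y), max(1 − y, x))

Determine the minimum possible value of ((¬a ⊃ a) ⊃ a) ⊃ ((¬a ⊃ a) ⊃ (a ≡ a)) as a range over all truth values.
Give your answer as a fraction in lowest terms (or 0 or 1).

1/2

Take a = 1/2:
¬a = ¬1/2 = 1/2
¬a ⊃ a = 1/2 ⊃ 1/2 = 1/2
(¬a ⊃ a) ⊃ a = 1/2 ⊃ 1/2 = 1/2
¬a = ¬1/2 = 1/2
¬a ⊃ a = 1/2 ⊃ 1/2 = 1/2
a ≡ a = 1/2 ≡ 1/2 = 1/2
(¬a ⊃ a) ⊃ (a ≡ a) = 1/2 ⊃ 1/2 = 1/2
((¬a ⊃ a) ⊃ a) ⊃ ((¬a ⊃ a) ⊃ (a ≡ a)) = 1/2 ⊃ 1/2 = 1/2
No assignment yields a value below 1/2, so this is the minimum.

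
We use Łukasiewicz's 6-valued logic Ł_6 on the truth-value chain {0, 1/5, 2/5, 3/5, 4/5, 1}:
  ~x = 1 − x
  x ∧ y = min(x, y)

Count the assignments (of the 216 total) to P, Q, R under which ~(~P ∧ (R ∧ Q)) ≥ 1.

value 1: 91 assignments (counts)
value 4/5: 61 assignments
value 3/5: 37 assignments
value 2/5: 19 assignments
value 1/5: 7 assignments
value 0: 1 assignment
So 91 of the 216 assignments meet the threshold.

91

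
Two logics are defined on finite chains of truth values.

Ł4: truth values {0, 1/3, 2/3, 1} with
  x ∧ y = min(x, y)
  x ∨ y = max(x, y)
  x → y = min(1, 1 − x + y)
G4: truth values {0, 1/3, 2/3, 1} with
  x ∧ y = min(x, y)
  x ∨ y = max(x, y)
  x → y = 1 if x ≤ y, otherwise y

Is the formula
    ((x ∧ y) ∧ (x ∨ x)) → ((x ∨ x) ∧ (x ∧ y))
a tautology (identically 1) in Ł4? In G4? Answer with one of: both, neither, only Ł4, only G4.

In Ł4: every assignment gives 1 — tautology.
In G4: every assignment gives 1 — tautology.

both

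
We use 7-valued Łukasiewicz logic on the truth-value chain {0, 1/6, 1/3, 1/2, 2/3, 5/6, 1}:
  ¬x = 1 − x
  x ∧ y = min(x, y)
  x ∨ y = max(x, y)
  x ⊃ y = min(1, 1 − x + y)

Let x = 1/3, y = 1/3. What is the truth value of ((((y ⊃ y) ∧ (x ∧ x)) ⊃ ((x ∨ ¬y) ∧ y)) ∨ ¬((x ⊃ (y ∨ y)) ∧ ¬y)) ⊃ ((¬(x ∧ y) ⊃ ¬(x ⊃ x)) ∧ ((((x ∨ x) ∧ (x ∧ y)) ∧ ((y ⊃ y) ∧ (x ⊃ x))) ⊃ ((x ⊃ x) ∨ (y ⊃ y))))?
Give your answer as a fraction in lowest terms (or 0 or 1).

y ⊃ y = 1/3 ⊃ 1/3 = 1
x ∧ x = 1/3 ∧ 1/3 = 1/3
(y ⊃ y) ∧ (x ∧ x) = 1 ∧ 1/3 = 1/3
¬y = ¬1/3 = 2/3
x ∨ ¬y = 1/3 ∨ 2/3 = 2/3
(x ∨ ¬y) ∧ y = 2/3 ∧ 1/3 = 1/3
((y ⊃ y) ∧ (x ∧ x)) ⊃ ((x ∨ ¬y) ∧ y) = 1/3 ⊃ 1/3 = 1
y ∨ y = 1/3 ∨ 1/3 = 1/3
x ⊃ (y ∨ y) = 1/3 ⊃ 1/3 = 1
¬y = ¬1/3 = 2/3
(x ⊃ (y ∨ y)) ∧ ¬y = 1 ∧ 2/3 = 2/3
¬((x ⊃ (y ∨ y)) ∧ ¬y) = ¬2/3 = 1/3
(((y ⊃ y) ∧ (x ∧ x)) ⊃ ((x ∨ ¬y) ∧ y)) ∨ ¬((x ⊃ (y ∨ y)) ∧ ¬y) = 1 ∨ 1/3 = 1
x ∧ y = 1/3 ∧ 1/3 = 1/3
¬(x ∧ y) = ¬1/3 = 2/3
x ⊃ x = 1/3 ⊃ 1/3 = 1
¬(x ⊃ x) = ¬1 = 0
¬(x ∧ y) ⊃ ¬(x ⊃ x) = 2/3 ⊃ 0 = 1/3
x ∨ x = 1/3 ∨ 1/3 = 1/3
x ∧ y = 1/3 ∧ 1/3 = 1/3
(x ∨ x) ∧ (x ∧ y) = 1/3 ∧ 1/3 = 1/3
y ⊃ y = 1/3 ⊃ 1/3 = 1
x ⊃ x = 1/3 ⊃ 1/3 = 1
(y ⊃ y) ∧ (x ⊃ x) = 1 ∧ 1 = 1
((x ∨ x) ∧ (x ∧ y)) ∧ ((y ⊃ y) ∧ (x ⊃ x)) = 1/3 ∧ 1 = 1/3
x ⊃ x = 1/3 ⊃ 1/3 = 1
y ⊃ y = 1/3 ⊃ 1/3 = 1
(x ⊃ x) ∨ (y ⊃ y) = 1 ∨ 1 = 1
(((x ∨ x) ∧ (x ∧ y)) ∧ ((y ⊃ y) ∧ (x ⊃ x))) ⊃ ((x ⊃ x) ∨ (y ⊃ y)) = 1/3 ⊃ 1 = 1
(¬(x ∧ y) ⊃ ¬(x ⊃ x)) ∧ ((((x ∨ x) ∧ (x ∧ y)) ∧ ((y ⊃ y) ∧ (x ⊃ x))) ⊃ ((x ⊃ x) ∨ (y ⊃ y))) = 1/3 ∧ 1 = 1/3
((((y ⊃ y) ∧ (x ∧ x)) ⊃ ((x ∨ ¬y) ∧ y)) ∨ ¬((x ⊃ (y ∨ y)) ∧ ¬y)) ⊃ ((¬(x ∧ y) ⊃ ¬(x ⊃ x)) ∧ ((((x ∨ x) ∧ (x ∧ y)) ∧ ((y ⊃ y) ∧ (x ⊃ x))) ⊃ ((x ⊃ x) ∨ (y ⊃ y)))) = 1 ⊃ 1/3 = 1/3

1/3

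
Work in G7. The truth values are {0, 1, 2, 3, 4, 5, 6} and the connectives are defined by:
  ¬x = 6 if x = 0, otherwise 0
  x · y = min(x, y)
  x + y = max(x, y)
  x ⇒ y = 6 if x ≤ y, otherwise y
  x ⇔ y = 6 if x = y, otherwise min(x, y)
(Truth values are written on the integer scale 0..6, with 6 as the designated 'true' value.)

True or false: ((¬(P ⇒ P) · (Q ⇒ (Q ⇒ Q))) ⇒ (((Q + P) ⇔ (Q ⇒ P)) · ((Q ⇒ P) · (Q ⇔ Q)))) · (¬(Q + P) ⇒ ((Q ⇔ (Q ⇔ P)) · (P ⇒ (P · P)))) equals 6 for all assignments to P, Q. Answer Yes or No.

Counterexample: take P = 0, Q = 0.
P ⇒ P = 0 ⇒ 0 = 6
¬(P ⇒ P) = ¬6 = 0
Q ⇒ Q = 0 ⇒ 0 = 6
Q ⇒ (Q ⇒ Q) = 0 ⇒ 6 = 6
¬(P ⇒ P) · (Q ⇒ (Q ⇒ Q)) = 0 · 6 = 0
Q + P = 0 + 0 = 0
Q ⇒ P = 0 ⇒ 0 = 6
(Q + P) ⇔ (Q ⇒ P) = 0 ⇔ 6 = 0
Q ⇒ P = 0 ⇒ 0 = 6
Q ⇔ Q = 0 ⇔ 0 = 6
(Q ⇒ P) · (Q ⇔ Q) = 6 · 6 = 6
((Q + P) ⇔ (Q ⇒ P)) · ((Q ⇒ P) · (Q ⇔ Q)) = 0 · 6 = 0
(¬(P ⇒ P) · (Q ⇒ (Q ⇒ Q))) ⇒ (((Q + P) ⇔ (Q ⇒ P)) · ((Q ⇒ P) · (Q ⇔ Q))) = 0 ⇒ 0 = 6
Q + P = 0 + 0 = 0
¬(Q + P) = ¬0 = 6
Q ⇔ P = 0 ⇔ 0 = 6
Q ⇔ (Q ⇔ P) = 0 ⇔ 6 = 0
P · P = 0 · 0 = 0
P ⇒ (P · P) = 0 ⇒ 0 = 6
(Q ⇔ (Q ⇔ P)) · (P ⇒ (P · P)) = 0 · 6 = 0
¬(Q + P) ⇒ ((Q ⇔ (Q ⇔ P)) · (P ⇒ (P · P))) = 6 ⇒ 0 = 0
((¬(P ⇒ P) · (Q ⇒ (Q ⇒ Q))) ⇒ (((Q + P) ⇔ (Q ⇒ P)) · ((Q ⇒ P) · (Q ⇔ Q)))) · (¬(Q + P) ⇒ ((Q ⇔ (Q ⇔ P)) · (P ⇒ (P · P)))) = 6 · 0 = 0
This gives 0 ≠ 6.

No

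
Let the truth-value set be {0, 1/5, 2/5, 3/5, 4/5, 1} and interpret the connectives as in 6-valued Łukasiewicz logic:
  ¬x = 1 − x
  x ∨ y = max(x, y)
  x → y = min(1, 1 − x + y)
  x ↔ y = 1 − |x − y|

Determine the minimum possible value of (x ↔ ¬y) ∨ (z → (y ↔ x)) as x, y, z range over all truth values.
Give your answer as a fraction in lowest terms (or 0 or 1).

Take x = 0, y = 2/5, z = 1:
¬y = ¬2/5 = 3/5
x ↔ ¬y = 0 ↔ 3/5 = 2/5
y ↔ x = 2/5 ↔ 0 = 3/5
z → (y ↔ x) = 1 → 3/5 = 3/5
(x ↔ ¬y) ∨ (z → (y ↔ x)) = 2/5 ∨ 3/5 = 3/5
No assignment yields a value below 3/5, so this is the minimum.

3/5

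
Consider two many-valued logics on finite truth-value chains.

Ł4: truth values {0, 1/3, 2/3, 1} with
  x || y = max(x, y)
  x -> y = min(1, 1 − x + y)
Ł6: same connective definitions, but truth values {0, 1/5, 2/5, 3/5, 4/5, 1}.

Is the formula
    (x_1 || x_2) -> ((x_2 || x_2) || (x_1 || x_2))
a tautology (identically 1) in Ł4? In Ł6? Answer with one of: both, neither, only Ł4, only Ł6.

In Ł4: every assignment gives 1 — tautology.
In Ł6: every assignment gives 1 — tautology.

both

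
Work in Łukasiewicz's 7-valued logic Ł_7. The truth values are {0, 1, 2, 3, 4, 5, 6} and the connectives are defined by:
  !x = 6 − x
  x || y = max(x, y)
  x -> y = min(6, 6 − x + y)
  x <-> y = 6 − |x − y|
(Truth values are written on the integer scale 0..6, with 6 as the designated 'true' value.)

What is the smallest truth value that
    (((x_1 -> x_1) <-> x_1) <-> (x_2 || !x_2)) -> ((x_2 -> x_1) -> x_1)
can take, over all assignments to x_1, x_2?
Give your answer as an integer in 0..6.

Take x_1 = 3, x_2 = 3:
x_1 -> x_1 = 3 -> 3 = 6
(x_1 -> x_1) <-> x_1 = 6 <-> 3 = 3
!x_2 = !3 = 3
x_2 || !x_2 = 3 || 3 = 3
((x_1 -> x_1) <-> x_1) <-> (x_2 || !x_2) = 3 <-> 3 = 6
x_2 -> x_1 = 3 -> 3 = 6
(x_2 -> x_1) -> x_1 = 6 -> 3 = 3
(((x_1 -> x_1) <-> x_1) <-> (x_2 || !x_2)) -> ((x_2 -> x_1) -> x_1) = 6 -> 3 = 3
No assignment yields a value below 3, so this is the minimum.

3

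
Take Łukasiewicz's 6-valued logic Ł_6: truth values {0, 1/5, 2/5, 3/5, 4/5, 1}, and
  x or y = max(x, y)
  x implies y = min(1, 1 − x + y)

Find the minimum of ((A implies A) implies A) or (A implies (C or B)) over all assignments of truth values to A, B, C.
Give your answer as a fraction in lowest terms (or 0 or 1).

Take A = 2/5, B = 0, C = 0:
A implies A = 2/5 implies 2/5 = 1
(A implies A) implies A = 1 implies 2/5 = 2/5
C or B = 0 or 0 = 0
A implies (C or B) = 2/5 implies 0 = 3/5
((A implies A) implies A) or (A implies (C or B)) = 2/5 or 3/5 = 3/5
No assignment yields a value below 3/5, so this is the minimum.

3/5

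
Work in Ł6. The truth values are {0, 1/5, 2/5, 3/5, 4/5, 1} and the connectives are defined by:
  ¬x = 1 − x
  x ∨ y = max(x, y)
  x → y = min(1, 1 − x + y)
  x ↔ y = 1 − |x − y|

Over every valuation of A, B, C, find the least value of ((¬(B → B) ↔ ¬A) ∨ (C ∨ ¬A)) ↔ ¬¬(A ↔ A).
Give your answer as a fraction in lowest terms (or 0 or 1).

3/5

Take A = 2/5, B = 0, C = 0:
B → B = 0 → 0 = 1
¬(B → B) = ¬1 = 0
¬A = ¬2/5 = 3/5
¬(B → B) ↔ ¬A = 0 ↔ 3/5 = 2/5
¬A = ¬2/5 = 3/5
C ∨ ¬A = 0 ∨ 3/5 = 3/5
(¬(B → B) ↔ ¬A) ∨ (C ∨ ¬A) = 2/5 ∨ 3/5 = 3/5
A ↔ A = 2/5 ↔ 2/5 = 1
¬(A ↔ A) = ¬1 = 0
¬¬(A ↔ A) = ¬0 = 1
((¬(B → B) ↔ ¬A) ∨ (C ∨ ¬A)) ↔ ¬¬(A ↔ A) = 3/5 ↔ 1 = 3/5
No assignment yields a value below 3/5, so this is the minimum.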